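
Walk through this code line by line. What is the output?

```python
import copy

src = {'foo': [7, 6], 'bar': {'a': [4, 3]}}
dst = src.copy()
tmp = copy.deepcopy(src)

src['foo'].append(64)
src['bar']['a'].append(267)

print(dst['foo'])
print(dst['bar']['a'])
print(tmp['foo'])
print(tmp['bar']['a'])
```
[7, 6, 64]
[4, 3, 267]
[7, 6]
[4, 3]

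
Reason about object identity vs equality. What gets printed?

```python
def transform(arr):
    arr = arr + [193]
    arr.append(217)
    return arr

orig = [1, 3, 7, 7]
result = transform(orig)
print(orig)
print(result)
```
[1, 3, 7, 7]
[1, 3, 7, 7, 193, 217]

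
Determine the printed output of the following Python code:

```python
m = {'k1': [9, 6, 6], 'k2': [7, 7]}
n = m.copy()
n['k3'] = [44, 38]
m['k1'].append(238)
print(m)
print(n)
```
{'k1': [9, 6, 6, 238], 'k2': [7, 7]}
{'k1': [9, 6, 6, 238], 'k2': [7, 7], 'k3': [44, 38]}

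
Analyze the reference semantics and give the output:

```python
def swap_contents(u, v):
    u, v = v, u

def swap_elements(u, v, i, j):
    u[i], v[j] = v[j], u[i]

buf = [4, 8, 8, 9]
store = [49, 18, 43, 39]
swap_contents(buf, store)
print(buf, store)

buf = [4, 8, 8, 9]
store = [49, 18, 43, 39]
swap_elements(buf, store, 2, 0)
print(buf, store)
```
[4, 8, 8, 9] [49, 18, 43, 39]
[4, 8, 49, 9] [8, 18, 43, 39]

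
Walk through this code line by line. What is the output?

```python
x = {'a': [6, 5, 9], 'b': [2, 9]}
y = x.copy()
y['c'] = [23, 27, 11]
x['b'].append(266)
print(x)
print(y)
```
{'a': [6, 5, 9], 'b': [2, 9, 266]}
{'a': [6, 5, 9], 'b': [2, 9, 266], 'c': [23, 27, 11]}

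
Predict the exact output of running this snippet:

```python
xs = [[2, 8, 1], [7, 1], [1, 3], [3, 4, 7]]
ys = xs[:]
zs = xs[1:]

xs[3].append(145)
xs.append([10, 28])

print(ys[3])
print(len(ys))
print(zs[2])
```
[3, 4, 7, 145]
4
[3, 4, 7, 145]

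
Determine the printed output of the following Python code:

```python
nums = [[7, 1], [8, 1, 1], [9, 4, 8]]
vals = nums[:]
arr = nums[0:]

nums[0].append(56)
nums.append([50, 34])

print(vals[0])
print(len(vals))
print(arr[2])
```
[7, 1, 56]
3
[9, 4, 8]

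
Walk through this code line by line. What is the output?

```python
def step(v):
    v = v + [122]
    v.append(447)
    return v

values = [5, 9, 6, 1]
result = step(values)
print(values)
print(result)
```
[5, 9, 6, 1]
[5, 9, 6, 1, 122, 447]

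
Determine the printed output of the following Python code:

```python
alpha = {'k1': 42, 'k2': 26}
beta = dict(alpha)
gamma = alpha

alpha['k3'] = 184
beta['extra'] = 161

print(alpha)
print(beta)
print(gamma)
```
{'k1': 42, 'k2': 26, 'k3': 184}
{'k1': 42, 'k2': 26, 'extra': 161}
{'k1': 42, 'k2': 26, 'k3': 184}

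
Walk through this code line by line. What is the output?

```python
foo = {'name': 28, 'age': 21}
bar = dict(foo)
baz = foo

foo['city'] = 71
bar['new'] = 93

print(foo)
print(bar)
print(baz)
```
{'name': 28, 'age': 21, 'city': 71}
{'name': 28, 'age': 21, 'new': 93}
{'name': 28, 'age': 21, 'city': 71}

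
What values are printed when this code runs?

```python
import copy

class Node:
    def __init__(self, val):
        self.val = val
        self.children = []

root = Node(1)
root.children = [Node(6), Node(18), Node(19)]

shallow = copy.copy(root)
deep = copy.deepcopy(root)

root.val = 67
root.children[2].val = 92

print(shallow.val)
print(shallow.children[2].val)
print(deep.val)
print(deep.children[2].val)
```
1
92
1
19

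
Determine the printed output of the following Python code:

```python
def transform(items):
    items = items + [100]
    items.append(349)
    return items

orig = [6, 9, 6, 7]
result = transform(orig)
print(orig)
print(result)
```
[6, 9, 6, 7]
[6, 9, 6, 7, 100, 349]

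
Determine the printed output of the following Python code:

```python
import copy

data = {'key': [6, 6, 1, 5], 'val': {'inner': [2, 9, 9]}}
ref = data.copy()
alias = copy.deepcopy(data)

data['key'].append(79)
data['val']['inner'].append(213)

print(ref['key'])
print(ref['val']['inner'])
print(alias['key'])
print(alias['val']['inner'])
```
[6, 6, 1, 5, 79]
[2, 9, 9, 213]
[6, 6, 1, 5]
[2, 9, 9]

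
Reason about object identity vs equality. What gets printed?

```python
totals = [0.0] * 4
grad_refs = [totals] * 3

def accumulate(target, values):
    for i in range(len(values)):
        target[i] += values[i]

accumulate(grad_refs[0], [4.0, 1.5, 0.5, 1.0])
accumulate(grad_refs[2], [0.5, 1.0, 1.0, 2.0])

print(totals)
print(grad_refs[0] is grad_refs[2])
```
[4.5, 2.5, 1.5, 3.0]
True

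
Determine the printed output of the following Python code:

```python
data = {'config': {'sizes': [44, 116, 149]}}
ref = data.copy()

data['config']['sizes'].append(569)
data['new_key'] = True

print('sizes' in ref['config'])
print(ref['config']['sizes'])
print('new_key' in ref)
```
True
[44, 116, 149, 569]
False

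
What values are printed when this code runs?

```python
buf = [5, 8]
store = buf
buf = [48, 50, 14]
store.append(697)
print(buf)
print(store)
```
[48, 50, 14]
[5, 8, 697]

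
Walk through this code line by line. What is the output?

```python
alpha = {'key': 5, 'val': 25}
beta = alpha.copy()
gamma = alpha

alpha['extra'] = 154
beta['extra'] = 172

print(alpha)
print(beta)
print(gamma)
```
{'key': 5, 'val': 25, 'extra': 154}
{'key': 5, 'val': 25, 'extra': 172}
{'key': 5, 'val': 25, 'extra': 154}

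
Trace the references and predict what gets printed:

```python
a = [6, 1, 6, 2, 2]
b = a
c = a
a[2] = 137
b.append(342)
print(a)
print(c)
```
[6, 1, 137, 2, 2, 342]
[6, 1, 137, 2, 2, 342]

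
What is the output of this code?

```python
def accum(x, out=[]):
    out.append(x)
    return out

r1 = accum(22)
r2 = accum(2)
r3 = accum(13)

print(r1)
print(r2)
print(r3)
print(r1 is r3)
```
[22, 2, 13]
[22, 2, 13]
[22, 2, 13]
True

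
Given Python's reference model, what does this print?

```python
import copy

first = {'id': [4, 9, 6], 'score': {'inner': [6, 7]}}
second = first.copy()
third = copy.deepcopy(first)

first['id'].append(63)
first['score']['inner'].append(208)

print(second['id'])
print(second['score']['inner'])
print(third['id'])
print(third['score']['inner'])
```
[4, 9, 6, 63]
[6, 7, 208]
[4, 9, 6]
[6, 7]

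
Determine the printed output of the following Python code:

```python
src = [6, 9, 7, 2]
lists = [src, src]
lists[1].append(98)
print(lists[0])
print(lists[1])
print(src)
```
[6, 9, 7, 2, 98]
[6, 9, 7, 2, 98]
[6, 9, 7, 2, 98]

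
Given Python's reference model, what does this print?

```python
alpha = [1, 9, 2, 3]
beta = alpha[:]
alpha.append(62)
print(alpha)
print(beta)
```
[1, 9, 2, 3, 62]
[1, 9, 2, 3]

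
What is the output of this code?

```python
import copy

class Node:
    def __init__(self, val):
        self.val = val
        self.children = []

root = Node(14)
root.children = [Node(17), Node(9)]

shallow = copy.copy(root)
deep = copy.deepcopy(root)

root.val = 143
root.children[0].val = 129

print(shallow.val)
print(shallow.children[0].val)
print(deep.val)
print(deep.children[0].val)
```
14
129
14
17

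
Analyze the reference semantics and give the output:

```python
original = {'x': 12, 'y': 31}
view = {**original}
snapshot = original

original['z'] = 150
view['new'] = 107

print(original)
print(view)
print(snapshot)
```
{'x': 12, 'y': 31, 'z': 150}
{'x': 12, 'y': 31, 'new': 107}
{'x': 12, 'y': 31, 'z': 150}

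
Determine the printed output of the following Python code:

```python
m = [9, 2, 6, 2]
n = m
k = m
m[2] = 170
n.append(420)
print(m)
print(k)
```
[9, 2, 170, 2, 420]
[9, 2, 170, 2, 420]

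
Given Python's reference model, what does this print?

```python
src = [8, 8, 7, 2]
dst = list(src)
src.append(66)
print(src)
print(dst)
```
[8, 8, 7, 2, 66]
[8, 8, 7, 2]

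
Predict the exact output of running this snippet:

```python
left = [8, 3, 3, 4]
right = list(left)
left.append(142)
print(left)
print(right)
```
[8, 3, 3, 4, 142]
[8, 3, 3, 4]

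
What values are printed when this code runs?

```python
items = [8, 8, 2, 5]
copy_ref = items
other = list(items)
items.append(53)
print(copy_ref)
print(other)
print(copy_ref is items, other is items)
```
[8, 8, 2, 5, 53]
[8, 8, 2, 5]
True False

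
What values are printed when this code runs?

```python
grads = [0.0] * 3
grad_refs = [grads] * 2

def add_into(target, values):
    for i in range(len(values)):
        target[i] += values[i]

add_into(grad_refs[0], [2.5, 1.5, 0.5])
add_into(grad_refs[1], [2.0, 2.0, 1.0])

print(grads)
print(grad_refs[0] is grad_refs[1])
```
[4.5, 3.5, 1.5]
True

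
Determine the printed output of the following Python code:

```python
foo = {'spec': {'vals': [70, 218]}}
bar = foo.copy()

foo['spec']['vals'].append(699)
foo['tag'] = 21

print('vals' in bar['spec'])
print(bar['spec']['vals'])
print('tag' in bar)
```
True
[70, 218, 699]
False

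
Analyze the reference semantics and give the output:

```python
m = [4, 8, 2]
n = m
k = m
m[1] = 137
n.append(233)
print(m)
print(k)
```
[4, 137, 2, 233]
[4, 137, 2, 233]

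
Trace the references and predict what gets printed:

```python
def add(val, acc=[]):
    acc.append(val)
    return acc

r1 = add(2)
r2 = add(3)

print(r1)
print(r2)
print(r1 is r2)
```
[2, 3]
[2, 3]
True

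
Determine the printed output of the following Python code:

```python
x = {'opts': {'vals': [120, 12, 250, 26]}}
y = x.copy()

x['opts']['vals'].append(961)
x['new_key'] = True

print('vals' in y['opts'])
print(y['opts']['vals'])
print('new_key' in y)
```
True
[120, 12, 250, 26, 961]
False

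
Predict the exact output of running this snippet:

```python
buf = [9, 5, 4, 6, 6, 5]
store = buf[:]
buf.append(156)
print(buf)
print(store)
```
[9, 5, 4, 6, 6, 5, 156]
[9, 5, 4, 6, 6, 5]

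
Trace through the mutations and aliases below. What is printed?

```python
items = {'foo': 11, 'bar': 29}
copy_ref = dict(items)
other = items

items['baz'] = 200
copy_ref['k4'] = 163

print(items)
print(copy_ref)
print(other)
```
{'foo': 11, 'bar': 29, 'baz': 200}
{'foo': 11, 'bar': 29, 'k4': 163}
{'foo': 11, 'bar': 29, 'baz': 200}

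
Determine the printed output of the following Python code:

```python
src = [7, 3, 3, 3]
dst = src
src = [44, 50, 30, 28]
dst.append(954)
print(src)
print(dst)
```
[44, 50, 30, 28]
[7, 3, 3, 3, 954]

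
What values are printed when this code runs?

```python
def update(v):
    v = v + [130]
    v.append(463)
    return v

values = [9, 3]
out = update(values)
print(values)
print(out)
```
[9, 3]
[9, 3, 130, 463]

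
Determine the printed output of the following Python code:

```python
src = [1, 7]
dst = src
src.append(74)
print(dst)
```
[1, 7, 74]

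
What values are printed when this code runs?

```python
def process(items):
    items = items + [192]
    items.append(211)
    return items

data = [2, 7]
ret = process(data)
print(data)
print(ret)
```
[2, 7]
[2, 7, 192, 211]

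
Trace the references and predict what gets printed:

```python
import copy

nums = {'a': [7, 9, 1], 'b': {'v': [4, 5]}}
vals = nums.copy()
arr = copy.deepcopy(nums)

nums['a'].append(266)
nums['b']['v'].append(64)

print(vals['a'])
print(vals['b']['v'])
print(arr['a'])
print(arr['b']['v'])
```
[7, 9, 1, 266]
[4, 5, 64]
[7, 9, 1]
[4, 5]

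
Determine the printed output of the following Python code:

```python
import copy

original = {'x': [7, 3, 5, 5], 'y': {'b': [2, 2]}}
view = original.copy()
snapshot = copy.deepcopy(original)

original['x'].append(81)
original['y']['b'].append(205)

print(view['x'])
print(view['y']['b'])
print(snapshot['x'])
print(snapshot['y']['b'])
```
[7, 3, 5, 5, 81]
[2, 2, 205]
[7, 3, 5, 5]
[2, 2]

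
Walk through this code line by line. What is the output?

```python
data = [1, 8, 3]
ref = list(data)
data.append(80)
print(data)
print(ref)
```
[1, 8, 3, 80]
[1, 8, 3]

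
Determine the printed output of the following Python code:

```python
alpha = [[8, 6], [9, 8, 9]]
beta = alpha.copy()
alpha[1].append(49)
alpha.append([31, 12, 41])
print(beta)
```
[[8, 6], [9, 8, 9, 49]]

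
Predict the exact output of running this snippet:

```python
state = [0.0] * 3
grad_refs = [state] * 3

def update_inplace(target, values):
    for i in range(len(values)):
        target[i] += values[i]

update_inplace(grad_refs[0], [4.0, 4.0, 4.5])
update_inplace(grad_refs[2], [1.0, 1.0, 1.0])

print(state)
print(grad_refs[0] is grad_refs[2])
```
[5.0, 5.0, 5.5]
True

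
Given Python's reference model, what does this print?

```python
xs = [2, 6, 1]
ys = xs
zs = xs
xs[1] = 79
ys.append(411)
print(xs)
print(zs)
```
[2, 79, 1, 411]
[2, 79, 1, 411]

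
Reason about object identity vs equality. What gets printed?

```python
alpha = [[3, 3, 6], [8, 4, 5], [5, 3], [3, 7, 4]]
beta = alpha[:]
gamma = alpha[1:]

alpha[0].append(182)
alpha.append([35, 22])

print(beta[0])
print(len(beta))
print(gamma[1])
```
[3, 3, 6, 182]
4
[5, 3]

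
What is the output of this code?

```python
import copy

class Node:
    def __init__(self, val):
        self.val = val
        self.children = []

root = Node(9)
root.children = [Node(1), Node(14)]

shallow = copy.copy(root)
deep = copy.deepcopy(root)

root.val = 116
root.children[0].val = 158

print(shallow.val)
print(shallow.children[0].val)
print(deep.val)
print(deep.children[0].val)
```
9
158
9
1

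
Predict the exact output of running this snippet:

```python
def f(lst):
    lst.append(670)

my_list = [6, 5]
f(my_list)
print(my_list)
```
[6, 5, 670]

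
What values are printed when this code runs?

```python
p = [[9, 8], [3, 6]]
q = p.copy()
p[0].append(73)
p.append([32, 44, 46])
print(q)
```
[[9, 8, 73], [3, 6]]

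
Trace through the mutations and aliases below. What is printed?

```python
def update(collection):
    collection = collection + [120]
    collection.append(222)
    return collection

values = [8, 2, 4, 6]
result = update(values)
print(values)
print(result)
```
[8, 2, 4, 6]
[8, 2, 4, 6, 120, 222]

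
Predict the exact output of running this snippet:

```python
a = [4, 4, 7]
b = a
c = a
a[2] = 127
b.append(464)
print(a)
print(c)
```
[4, 4, 127, 464]
[4, 4, 127, 464]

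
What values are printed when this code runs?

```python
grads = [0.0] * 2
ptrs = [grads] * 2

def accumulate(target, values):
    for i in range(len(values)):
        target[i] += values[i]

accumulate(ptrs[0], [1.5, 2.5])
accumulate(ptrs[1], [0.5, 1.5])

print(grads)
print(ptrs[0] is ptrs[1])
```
[2.0, 4.0]
True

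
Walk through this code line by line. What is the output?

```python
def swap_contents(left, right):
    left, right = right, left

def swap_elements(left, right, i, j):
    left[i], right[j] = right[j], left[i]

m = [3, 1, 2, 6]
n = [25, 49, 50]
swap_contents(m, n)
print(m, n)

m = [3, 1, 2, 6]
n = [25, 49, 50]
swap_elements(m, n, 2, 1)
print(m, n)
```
[3, 1, 2, 6] [25, 49, 50]
[3, 1, 49, 6] [25, 2, 50]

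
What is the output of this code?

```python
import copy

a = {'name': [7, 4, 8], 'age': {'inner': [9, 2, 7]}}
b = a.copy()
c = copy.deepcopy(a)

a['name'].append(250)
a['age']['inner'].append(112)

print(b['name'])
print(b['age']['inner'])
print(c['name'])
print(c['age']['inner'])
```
[7, 4, 8, 250]
[9, 2, 7, 112]
[7, 4, 8]
[9, 2, 7]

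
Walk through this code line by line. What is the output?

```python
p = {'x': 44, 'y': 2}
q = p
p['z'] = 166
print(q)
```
{'x': 44, 'y': 2, 'z': 166}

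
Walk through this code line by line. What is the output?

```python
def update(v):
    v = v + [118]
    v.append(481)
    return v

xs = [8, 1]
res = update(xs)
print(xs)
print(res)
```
[8, 1]
[8, 1, 118, 481]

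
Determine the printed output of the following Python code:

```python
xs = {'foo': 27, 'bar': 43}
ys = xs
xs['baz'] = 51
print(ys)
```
{'foo': 27, 'bar': 43, 'baz': 51}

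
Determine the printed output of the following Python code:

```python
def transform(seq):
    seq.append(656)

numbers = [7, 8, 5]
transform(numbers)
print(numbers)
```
[7, 8, 5, 656]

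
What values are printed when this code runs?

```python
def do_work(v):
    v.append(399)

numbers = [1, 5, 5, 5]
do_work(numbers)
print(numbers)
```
[1, 5, 5, 5, 399]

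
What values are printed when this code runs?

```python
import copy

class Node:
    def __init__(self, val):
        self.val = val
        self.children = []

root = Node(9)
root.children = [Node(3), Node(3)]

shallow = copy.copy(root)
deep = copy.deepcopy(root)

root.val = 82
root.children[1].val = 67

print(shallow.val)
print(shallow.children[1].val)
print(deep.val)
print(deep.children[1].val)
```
9
67
9
3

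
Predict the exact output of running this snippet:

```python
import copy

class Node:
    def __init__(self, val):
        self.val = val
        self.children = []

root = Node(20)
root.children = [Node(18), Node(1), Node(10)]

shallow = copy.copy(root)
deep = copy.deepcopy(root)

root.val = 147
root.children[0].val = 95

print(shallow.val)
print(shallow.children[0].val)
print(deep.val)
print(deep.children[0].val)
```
20
95
20
18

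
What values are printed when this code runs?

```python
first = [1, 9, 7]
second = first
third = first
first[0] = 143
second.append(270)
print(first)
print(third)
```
[143, 9, 7, 270]
[143, 9, 7, 270]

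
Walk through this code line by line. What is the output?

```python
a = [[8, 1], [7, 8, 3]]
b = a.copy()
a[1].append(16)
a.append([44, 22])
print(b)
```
[[8, 1], [7, 8, 3, 16]]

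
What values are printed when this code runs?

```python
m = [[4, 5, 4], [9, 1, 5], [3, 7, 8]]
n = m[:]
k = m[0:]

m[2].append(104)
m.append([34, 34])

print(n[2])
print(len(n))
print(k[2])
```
[3, 7, 8, 104]
3
[3, 7, 8, 104]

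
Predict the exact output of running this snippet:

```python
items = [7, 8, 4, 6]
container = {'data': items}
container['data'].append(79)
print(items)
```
[7, 8, 4, 6, 79]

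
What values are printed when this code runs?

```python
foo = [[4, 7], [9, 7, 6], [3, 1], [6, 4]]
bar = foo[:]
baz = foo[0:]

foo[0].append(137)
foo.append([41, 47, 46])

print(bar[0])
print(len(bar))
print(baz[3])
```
[4, 7, 137]
4
[6, 4]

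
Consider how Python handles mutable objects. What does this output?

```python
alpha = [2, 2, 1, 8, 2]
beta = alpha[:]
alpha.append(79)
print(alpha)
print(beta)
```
[2, 2, 1, 8, 2, 79]
[2, 2, 1, 8, 2]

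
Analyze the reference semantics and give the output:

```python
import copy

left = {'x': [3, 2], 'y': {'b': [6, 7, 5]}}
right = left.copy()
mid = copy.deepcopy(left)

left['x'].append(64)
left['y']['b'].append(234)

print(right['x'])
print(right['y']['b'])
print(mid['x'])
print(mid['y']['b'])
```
[3, 2, 64]
[6, 7, 5, 234]
[3, 2]
[6, 7, 5]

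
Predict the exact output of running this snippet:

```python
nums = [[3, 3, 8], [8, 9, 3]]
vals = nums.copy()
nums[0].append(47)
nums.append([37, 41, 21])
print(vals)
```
[[3, 3, 8, 47], [8, 9, 3]]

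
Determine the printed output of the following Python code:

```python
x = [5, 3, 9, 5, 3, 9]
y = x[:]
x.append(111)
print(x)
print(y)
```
[5, 3, 9, 5, 3, 9, 111]
[5, 3, 9, 5, 3, 9]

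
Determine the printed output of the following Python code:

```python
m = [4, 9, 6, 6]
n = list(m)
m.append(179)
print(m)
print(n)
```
[4, 9, 6, 6, 179]
[4, 9, 6, 6]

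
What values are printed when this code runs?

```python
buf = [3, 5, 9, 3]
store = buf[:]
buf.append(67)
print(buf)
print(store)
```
[3, 5, 9, 3, 67]
[3, 5, 9, 3]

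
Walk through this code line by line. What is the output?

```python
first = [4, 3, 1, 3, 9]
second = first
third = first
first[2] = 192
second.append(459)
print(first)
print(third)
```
[4, 3, 192, 3, 9, 459]
[4, 3, 192, 3, 9, 459]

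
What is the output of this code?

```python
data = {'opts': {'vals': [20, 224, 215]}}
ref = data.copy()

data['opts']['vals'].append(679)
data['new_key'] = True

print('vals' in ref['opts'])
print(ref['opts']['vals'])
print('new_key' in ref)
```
True
[20, 224, 215, 679]
False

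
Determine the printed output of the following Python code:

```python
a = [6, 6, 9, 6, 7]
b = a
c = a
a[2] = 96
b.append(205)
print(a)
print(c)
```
[6, 6, 96, 6, 7, 205]
[6, 6, 96, 6, 7, 205]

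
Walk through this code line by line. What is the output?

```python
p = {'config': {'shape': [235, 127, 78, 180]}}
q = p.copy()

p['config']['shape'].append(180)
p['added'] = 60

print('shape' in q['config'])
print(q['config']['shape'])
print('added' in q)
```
True
[235, 127, 78, 180, 180]
False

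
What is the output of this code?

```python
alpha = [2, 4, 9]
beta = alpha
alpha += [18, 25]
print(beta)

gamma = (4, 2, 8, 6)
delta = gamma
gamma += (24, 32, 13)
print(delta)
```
[2, 4, 9, 18, 25]
(4, 2, 8, 6)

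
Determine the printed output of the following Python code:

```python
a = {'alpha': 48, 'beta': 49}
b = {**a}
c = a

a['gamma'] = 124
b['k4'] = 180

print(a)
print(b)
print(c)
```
{'alpha': 48, 'beta': 49, 'gamma': 124}
{'alpha': 48, 'beta': 49, 'k4': 180}
{'alpha': 48, 'beta': 49, 'gamma': 124}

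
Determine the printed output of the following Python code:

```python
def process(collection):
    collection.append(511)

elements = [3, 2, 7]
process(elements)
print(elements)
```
[3, 2, 7, 511]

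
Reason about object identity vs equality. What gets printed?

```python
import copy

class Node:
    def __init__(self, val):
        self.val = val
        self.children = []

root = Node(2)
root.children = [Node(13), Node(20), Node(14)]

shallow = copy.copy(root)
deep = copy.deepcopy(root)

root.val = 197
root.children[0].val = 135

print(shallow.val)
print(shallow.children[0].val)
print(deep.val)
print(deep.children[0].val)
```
2
135
2
13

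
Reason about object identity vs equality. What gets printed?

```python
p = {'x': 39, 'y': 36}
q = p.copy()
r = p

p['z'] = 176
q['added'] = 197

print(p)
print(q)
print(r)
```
{'x': 39, 'y': 36, 'z': 176}
{'x': 39, 'y': 36, 'added': 197}
{'x': 39, 'y': 36, 'z': 176}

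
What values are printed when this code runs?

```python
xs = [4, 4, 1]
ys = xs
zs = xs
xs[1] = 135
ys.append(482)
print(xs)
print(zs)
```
[4, 135, 1, 482]
[4, 135, 1, 482]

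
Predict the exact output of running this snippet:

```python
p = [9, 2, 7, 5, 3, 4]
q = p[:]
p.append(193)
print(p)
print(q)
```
[9, 2, 7, 5, 3, 4, 193]
[9, 2, 7, 5, 3, 4]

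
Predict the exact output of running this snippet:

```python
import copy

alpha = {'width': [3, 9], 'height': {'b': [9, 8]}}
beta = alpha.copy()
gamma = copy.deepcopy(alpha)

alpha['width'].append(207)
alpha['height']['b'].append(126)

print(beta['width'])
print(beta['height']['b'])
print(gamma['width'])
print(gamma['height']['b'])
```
[3, 9, 207]
[9, 8, 126]
[3, 9]
[9, 8]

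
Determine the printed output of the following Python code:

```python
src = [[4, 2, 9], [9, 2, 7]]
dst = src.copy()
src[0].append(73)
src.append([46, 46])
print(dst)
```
[[4, 2, 9, 73], [9, 2, 7]]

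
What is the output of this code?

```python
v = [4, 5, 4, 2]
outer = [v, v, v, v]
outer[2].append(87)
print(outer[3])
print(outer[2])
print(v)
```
[4, 5, 4, 2, 87]
[4, 5, 4, 2, 87]
[4, 5, 4, 2, 87]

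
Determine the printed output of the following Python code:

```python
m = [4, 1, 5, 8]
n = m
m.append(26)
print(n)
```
[4, 1, 5, 8, 26]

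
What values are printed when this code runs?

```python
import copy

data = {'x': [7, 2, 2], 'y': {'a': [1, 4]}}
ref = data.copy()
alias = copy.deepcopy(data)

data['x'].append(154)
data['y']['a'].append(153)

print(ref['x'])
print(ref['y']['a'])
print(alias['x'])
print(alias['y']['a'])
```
[7, 2, 2, 154]
[1, 4, 153]
[7, 2, 2]
[1, 4]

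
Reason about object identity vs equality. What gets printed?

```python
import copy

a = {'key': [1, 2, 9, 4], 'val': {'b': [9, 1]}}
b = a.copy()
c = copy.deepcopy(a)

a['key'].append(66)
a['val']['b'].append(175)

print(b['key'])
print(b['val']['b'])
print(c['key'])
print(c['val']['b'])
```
[1, 2, 9, 4, 66]
[9, 1, 175]
[1, 2, 9, 4]
[9, 1]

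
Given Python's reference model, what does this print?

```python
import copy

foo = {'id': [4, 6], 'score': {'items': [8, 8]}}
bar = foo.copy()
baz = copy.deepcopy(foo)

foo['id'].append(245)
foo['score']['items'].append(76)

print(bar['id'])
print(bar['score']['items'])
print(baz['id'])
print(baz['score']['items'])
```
[4, 6, 245]
[8, 8, 76]
[4, 6]
[8, 8]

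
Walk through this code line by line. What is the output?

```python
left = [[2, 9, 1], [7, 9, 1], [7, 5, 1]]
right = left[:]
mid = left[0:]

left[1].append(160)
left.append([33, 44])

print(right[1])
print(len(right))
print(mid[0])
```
[7, 9, 1, 160]
3
[2, 9, 1]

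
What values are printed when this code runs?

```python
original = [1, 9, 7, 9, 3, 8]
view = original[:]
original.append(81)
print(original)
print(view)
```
[1, 9, 7, 9, 3, 8, 81]
[1, 9, 7, 9, 3, 8]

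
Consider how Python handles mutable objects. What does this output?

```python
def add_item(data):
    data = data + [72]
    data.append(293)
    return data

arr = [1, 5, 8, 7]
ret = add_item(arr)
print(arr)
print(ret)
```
[1, 5, 8, 7]
[1, 5, 8, 7, 72, 293]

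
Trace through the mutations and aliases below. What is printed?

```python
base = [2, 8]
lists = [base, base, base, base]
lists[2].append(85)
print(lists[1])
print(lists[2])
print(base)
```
[2, 8, 85]
[2, 8, 85]
[2, 8, 85]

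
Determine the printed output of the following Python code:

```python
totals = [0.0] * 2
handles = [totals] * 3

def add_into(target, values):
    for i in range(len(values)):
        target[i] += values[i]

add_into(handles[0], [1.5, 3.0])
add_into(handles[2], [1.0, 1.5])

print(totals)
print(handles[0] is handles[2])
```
[2.5, 4.5]
True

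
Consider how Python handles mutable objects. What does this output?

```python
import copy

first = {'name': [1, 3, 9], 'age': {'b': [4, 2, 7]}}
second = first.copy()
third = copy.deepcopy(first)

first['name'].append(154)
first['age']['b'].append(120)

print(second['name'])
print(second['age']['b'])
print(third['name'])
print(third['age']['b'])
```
[1, 3, 9, 154]
[4, 2, 7, 120]
[1, 3, 9]
[4, 2, 7]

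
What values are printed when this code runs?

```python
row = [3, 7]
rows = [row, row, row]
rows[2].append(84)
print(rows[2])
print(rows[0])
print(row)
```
[3, 7, 84]
[3, 7, 84]
[3, 7, 84]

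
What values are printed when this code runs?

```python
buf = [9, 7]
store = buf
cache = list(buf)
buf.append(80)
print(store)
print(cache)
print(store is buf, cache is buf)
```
[9, 7, 80]
[9, 7]
True False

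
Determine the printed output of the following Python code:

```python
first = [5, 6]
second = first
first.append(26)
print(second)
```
[5, 6, 26]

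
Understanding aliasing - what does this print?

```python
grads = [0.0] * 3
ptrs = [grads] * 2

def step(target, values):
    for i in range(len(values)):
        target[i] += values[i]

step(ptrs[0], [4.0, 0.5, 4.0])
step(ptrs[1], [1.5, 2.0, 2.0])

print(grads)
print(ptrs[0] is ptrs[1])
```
[5.5, 2.5, 6.0]
True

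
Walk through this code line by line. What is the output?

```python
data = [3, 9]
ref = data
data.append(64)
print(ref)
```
[3, 9, 64]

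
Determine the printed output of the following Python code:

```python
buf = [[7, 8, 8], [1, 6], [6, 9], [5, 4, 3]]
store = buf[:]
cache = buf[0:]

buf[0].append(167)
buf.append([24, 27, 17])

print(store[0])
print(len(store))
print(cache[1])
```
[7, 8, 8, 167]
4
[1, 6]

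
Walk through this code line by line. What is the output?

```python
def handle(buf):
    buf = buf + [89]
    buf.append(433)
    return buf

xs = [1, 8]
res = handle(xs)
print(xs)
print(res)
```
[1, 8]
[1, 8, 89, 433]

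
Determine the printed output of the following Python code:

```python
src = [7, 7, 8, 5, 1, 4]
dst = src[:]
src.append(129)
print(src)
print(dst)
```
[7, 7, 8, 5, 1, 4, 129]
[7, 7, 8, 5, 1, 4]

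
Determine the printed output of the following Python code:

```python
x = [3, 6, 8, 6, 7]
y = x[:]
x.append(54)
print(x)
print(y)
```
[3, 6, 8, 6, 7, 54]
[3, 6, 8, 6, 7]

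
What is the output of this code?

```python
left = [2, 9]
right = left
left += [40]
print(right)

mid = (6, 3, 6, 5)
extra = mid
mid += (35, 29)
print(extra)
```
[2, 9, 40]
(6, 3, 6, 5)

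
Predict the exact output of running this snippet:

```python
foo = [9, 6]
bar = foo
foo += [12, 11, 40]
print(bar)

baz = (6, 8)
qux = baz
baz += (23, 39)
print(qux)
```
[9, 6, 12, 11, 40]
(6, 8)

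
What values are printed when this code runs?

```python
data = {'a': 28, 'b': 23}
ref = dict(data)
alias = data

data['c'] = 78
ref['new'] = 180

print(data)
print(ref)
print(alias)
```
{'a': 28, 'b': 23, 'c': 78}
{'a': 28, 'b': 23, 'new': 180}
{'a': 28, 'b': 23, 'c': 78}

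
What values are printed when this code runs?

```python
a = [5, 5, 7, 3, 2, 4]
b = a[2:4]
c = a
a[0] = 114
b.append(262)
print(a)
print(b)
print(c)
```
[114, 5, 7, 3, 2, 4]
[7, 3, 262]
[114, 5, 7, 3, 2, 4]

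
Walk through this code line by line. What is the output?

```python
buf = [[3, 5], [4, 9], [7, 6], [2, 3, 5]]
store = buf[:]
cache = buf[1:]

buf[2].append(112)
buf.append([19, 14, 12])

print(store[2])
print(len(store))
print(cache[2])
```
[7, 6, 112]
4
[2, 3, 5]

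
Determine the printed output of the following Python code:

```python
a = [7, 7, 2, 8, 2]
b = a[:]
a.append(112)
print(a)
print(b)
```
[7, 7, 2, 8, 2, 112]
[7, 7, 2, 8, 2]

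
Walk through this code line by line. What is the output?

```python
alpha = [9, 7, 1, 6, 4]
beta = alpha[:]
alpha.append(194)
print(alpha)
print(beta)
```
[9, 7, 1, 6, 4, 194]
[9, 7, 1, 6, 4]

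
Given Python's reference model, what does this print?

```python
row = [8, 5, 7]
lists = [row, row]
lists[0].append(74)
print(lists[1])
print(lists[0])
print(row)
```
[8, 5, 7, 74]
[8, 5, 7, 74]
[8, 5, 7, 74]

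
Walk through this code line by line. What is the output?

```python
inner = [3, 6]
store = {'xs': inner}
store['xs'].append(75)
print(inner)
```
[3, 6, 75]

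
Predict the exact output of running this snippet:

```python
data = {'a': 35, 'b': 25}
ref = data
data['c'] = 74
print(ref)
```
{'a': 35, 'b': 25, 'c': 74}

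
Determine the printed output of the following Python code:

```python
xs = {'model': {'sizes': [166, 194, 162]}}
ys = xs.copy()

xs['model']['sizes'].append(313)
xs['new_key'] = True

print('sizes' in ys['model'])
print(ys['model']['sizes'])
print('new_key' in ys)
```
True
[166, 194, 162, 313]
False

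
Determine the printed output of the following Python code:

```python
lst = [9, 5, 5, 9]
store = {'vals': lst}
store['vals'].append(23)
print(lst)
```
[9, 5, 5, 9, 23]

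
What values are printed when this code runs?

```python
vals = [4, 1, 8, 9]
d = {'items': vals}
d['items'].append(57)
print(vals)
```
[4, 1, 8, 9, 57]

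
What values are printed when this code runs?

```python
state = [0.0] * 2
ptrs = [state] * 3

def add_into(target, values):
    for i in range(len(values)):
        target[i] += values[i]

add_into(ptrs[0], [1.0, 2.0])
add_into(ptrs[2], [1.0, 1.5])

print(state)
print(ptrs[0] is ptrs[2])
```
[2.0, 3.5]
True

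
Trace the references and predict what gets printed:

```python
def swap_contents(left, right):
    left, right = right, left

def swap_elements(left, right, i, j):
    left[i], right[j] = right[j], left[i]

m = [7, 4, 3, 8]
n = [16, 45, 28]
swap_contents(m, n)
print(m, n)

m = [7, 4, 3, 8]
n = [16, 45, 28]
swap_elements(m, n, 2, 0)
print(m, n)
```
[7, 4, 3, 8] [16, 45, 28]
[7, 4, 16, 8] [3, 45, 28]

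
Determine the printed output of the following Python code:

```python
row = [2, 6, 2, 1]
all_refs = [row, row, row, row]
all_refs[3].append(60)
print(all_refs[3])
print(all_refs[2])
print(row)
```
[2, 6, 2, 1, 60]
[2, 6, 2, 1, 60]
[2, 6, 2, 1, 60]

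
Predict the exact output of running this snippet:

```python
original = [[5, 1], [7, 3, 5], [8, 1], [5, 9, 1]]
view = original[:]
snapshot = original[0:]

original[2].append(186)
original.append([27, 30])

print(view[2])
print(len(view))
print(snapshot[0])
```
[8, 1, 186]
4
[5, 1]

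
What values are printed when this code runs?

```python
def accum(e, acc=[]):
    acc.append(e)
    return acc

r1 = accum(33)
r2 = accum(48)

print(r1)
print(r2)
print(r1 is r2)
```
[33, 48]
[33, 48]
True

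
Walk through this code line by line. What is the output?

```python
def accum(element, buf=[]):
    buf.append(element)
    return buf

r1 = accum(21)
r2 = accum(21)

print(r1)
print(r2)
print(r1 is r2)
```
[21, 21]
[21, 21]
True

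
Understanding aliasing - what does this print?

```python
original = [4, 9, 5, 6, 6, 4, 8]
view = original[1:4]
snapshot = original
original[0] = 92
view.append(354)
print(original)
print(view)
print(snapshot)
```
[92, 9, 5, 6, 6, 4, 8]
[9, 5, 6, 354]
[92, 9, 5, 6, 6, 4, 8]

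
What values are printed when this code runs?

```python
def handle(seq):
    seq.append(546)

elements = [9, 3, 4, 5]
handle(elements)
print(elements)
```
[9, 3, 4, 5, 546]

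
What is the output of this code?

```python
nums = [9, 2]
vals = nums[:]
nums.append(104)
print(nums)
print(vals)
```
[9, 2, 104]
[9, 2]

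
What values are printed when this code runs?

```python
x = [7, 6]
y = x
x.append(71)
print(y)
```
[7, 6, 71]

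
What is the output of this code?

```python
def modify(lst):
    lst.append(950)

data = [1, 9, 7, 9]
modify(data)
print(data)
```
[1, 9, 7, 9, 950]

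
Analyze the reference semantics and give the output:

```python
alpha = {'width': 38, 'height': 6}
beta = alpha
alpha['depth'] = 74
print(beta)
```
{'width': 38, 'height': 6, 'depth': 74}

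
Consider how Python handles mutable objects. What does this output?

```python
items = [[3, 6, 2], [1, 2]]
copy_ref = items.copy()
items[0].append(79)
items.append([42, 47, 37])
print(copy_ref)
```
[[3, 6, 2, 79], [1, 2]]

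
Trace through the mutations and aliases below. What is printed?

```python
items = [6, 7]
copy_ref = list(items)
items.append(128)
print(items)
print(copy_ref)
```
[6, 7, 128]
[6, 7]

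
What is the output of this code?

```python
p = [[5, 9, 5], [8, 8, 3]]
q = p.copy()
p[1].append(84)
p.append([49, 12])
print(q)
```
[[5, 9, 5], [8, 8, 3, 84]]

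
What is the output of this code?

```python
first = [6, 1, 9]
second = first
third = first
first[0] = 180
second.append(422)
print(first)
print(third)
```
[180, 1, 9, 422]
[180, 1, 9, 422]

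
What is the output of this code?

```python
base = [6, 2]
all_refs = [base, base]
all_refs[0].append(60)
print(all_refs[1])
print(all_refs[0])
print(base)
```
[6, 2, 60]
[6, 2, 60]
[6, 2, 60]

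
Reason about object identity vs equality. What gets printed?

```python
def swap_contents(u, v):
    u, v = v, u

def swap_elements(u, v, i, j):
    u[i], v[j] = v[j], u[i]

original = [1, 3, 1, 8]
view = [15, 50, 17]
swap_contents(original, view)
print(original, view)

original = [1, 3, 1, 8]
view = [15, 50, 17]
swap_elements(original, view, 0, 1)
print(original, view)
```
[1, 3, 1, 8] [15, 50, 17]
[50, 3, 1, 8] [15, 1, 17]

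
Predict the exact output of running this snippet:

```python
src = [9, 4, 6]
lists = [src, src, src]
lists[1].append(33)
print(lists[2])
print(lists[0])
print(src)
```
[9, 4, 6, 33]
[9, 4, 6, 33]
[9, 4, 6, 33]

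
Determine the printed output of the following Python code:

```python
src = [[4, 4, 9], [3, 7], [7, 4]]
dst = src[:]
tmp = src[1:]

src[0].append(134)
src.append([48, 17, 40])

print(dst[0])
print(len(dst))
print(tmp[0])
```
[4, 4, 9, 134]
3
[3, 7]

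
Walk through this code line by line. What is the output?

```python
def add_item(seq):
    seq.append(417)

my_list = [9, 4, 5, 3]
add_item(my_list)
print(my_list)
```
[9, 4, 5, 3, 417]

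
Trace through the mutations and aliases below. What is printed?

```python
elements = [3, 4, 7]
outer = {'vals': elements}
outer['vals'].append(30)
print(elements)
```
[3, 4, 7, 30]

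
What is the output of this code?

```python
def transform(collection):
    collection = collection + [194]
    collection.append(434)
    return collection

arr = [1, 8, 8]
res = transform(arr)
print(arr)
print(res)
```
[1, 8, 8]
[1, 8, 8, 194, 434]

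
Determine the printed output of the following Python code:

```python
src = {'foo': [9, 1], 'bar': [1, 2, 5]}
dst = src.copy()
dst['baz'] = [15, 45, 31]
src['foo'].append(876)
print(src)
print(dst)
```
{'foo': [9, 1, 876], 'bar': [1, 2, 5]}
{'foo': [9, 1, 876], 'bar': [1, 2, 5], 'baz': [15, 45, 31]}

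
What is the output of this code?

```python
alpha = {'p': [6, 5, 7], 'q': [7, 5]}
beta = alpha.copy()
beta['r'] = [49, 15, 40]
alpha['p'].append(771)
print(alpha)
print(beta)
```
{'p': [6, 5, 7, 771], 'q': [7, 5]}
{'p': [6, 5, 7, 771], 'q': [7, 5], 'r': [49, 15, 40]}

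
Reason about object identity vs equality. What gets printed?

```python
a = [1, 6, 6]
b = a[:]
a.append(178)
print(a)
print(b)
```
[1, 6, 6, 178]
[1, 6, 6]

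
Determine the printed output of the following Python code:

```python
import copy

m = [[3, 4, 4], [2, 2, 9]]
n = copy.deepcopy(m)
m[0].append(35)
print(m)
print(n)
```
[[3, 4, 4, 35], [2, 2, 9]]
[[3, 4, 4], [2, 2, 9]]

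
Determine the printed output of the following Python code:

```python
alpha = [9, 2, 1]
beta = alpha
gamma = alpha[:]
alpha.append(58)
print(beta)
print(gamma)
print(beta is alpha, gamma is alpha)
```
[9, 2, 1, 58]
[9, 2, 1]
True False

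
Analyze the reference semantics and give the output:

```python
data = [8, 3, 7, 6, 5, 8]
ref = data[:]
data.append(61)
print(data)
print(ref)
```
[8, 3, 7, 6, 5, 8, 61]
[8, 3, 7, 6, 5, 8]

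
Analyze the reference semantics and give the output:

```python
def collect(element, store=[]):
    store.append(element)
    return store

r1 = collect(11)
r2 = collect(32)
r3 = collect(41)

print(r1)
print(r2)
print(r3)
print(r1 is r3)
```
[11, 32, 41]
[11, 32, 41]
[11, 32, 41]
True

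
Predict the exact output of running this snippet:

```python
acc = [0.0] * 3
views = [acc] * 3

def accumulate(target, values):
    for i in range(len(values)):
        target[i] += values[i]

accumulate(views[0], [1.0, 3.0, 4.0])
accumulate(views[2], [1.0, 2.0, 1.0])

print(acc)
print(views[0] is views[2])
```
[2.0, 5.0, 5.0]
True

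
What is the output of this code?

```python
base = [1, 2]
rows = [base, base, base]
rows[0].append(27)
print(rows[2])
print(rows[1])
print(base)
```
[1, 2, 27]
[1, 2, 27]
[1, 2, 27]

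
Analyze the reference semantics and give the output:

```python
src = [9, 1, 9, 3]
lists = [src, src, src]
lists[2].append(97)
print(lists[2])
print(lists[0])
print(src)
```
[9, 1, 9, 3, 97]
[9, 1, 9, 3, 97]
[9, 1, 9, 3, 97]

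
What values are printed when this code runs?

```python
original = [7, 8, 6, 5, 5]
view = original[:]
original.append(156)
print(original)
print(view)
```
[7, 8, 6, 5, 5, 156]
[7, 8, 6, 5, 5]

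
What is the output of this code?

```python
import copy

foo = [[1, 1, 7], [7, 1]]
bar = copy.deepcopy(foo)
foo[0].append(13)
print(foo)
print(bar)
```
[[1, 1, 7, 13], [7, 1]]
[[1, 1, 7], [7, 1]]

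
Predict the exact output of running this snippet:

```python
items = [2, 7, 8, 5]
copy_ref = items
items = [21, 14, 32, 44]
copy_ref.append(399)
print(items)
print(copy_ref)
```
[21, 14, 32, 44]
[2, 7, 8, 5, 399]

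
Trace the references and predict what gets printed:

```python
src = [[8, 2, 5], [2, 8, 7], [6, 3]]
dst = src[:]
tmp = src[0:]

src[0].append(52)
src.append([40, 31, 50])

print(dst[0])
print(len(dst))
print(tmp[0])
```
[8, 2, 5, 52]
3
[8, 2, 5, 52]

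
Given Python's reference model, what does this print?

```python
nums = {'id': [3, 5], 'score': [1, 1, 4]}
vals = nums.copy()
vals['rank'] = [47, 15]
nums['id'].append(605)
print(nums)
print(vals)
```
{'id': [3, 5, 605], 'score': [1, 1, 4]}
{'id': [3, 5, 605], 'score': [1, 1, 4], 'rank': [47, 15]}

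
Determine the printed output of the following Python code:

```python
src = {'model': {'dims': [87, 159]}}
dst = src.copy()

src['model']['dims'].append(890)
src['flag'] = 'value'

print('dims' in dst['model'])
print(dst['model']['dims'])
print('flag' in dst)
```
True
[87, 159, 890]
False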